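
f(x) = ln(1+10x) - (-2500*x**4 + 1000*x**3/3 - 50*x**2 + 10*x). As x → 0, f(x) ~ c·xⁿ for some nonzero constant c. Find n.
5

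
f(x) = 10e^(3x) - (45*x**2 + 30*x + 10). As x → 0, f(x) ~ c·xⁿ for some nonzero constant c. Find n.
3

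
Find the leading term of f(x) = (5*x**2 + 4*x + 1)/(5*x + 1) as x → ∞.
x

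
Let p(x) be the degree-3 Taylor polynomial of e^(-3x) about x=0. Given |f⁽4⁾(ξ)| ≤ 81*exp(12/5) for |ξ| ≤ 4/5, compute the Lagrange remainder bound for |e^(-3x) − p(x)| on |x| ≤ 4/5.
864*exp(12/5)/625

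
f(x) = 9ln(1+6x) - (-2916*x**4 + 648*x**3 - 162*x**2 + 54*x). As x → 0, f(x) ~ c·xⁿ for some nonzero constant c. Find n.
5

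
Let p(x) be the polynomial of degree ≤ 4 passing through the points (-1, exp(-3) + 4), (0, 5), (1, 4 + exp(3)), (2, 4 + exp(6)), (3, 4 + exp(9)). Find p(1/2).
(-5 + (-20*exp(6) + 572 + 90*exp(3) + 3*exp(9))*exp(3))*exp(-3)/128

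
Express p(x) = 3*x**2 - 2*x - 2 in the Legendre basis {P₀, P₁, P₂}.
-P₀ + (-2)P₁ + (2)P₂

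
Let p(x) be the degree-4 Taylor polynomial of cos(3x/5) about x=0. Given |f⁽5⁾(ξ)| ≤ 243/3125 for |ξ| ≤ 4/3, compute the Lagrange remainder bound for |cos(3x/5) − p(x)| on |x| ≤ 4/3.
128/46875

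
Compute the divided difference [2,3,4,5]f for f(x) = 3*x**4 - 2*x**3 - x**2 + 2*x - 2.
40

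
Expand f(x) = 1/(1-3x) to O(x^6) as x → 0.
1 + 3*x + 9*x**2 + 27*x**3 + 81*x**4 + 243*x**5 + O(x**6)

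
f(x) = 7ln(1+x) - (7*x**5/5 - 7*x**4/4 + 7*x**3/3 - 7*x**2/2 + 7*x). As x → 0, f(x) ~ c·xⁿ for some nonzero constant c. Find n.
6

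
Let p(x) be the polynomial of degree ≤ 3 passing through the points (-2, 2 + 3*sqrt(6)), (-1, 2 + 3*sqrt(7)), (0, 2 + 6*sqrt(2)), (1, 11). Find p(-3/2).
-15*sqrt(2)/8 + 15*sqrt(6)/16 + 41/16 + 45*sqrt(7)/16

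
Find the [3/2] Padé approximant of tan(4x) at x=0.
(-64*x**3/15 + 4*x)/(1 - 32*x**2/5)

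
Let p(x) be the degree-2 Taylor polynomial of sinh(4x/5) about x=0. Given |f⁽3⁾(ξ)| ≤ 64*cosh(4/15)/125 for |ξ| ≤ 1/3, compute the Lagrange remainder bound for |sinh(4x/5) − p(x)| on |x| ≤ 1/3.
32*cosh(4/15)/10125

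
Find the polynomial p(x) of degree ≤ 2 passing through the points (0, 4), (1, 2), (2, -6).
-3*x**2 + x + 4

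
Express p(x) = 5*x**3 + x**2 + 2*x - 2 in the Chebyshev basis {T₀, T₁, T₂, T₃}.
(-3/2)T₀ + (23/4)T₁ + (1/2)T₂ + (5/4)T₃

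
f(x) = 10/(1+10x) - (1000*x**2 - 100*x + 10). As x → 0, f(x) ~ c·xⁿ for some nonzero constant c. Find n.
3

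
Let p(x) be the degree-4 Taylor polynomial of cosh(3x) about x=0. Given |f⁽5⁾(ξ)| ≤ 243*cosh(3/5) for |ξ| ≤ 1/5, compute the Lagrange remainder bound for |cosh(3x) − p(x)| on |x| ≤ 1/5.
81*cosh(3/5)/125000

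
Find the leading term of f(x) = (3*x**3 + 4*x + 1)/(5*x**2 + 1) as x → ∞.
3*x/5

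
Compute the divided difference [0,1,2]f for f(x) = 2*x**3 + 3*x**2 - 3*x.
9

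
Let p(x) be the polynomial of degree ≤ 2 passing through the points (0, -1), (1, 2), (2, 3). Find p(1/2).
3/4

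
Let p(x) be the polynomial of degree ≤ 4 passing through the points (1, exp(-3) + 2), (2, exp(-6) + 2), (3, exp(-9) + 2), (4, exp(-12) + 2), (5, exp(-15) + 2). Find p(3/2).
(-70*exp(6) - 5 + 28*exp(3) + 140*exp(9) + 35*exp(12) + 256*exp(15))*exp(-15)/128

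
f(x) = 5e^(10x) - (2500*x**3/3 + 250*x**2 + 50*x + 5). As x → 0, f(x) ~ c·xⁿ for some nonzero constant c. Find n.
4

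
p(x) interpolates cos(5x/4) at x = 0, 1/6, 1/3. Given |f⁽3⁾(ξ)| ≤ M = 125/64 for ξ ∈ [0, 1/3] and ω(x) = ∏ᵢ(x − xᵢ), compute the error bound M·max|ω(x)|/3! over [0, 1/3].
125*sqrt(3)/373248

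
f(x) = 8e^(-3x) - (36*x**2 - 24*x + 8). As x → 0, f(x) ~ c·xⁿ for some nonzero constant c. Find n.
3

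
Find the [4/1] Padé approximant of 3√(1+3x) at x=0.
(729*x**4/640 - 81*x**3/40 + 243*x**2/40 + 54*x/5 + 3)/(21*x/10 + 1)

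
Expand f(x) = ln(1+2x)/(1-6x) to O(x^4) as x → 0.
2*x + 10*x**2 + 188*x**3/3 + O(x**4)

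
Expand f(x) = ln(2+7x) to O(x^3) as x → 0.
log(2) + 7*x/2 - 49*x**2/8 + O(x**3)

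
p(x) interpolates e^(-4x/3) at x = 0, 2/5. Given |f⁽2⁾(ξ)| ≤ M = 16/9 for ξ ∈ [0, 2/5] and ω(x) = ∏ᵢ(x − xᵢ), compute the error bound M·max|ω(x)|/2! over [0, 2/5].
8/225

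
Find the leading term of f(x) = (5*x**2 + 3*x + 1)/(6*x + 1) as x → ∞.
5*x/6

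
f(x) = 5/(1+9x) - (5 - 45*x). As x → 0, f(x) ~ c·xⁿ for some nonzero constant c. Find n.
2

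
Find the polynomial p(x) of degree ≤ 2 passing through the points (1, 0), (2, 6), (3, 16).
2*x**2 - 2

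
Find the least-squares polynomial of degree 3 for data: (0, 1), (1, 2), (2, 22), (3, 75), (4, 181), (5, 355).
58/63 + (-691/378)x + (103/252)x² + (305/108)x³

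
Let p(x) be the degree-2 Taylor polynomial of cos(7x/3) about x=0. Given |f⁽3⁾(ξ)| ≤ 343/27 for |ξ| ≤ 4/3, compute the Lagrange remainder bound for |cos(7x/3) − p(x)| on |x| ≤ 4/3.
10976/2187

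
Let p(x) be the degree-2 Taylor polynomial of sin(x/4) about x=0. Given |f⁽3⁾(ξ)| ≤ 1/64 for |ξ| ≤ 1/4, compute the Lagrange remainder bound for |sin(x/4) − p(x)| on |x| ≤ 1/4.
1/24576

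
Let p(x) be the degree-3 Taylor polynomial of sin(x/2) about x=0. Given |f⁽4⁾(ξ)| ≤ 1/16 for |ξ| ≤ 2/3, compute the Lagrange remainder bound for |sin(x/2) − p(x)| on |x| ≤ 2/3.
1/1944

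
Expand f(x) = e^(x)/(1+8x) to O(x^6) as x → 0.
1 - 7*x + 113*x**2/2 - 2711*x**3/6 + 86753*x**4/24 - 3470119*x**5/120 + O(x**6)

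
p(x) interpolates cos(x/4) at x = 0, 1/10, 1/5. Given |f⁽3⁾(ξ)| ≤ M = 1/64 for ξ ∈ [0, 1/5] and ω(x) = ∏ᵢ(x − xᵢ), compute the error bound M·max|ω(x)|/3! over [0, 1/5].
sqrt(3)/1728000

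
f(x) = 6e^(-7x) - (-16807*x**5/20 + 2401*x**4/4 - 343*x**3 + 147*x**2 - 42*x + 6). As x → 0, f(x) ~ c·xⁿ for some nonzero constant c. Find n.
6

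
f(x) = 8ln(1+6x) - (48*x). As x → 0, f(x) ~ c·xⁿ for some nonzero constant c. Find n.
2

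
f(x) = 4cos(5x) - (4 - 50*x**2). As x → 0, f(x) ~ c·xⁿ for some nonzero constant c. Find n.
4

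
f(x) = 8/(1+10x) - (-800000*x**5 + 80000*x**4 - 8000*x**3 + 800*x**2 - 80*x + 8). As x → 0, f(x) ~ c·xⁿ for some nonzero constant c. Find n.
6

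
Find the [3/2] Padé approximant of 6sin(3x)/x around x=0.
(18 - 189*x**2/10)/(9*x**2/20 + 1)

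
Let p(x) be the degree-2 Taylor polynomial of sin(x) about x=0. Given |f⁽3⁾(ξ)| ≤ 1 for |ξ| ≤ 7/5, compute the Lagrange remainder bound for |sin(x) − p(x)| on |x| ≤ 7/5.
343/750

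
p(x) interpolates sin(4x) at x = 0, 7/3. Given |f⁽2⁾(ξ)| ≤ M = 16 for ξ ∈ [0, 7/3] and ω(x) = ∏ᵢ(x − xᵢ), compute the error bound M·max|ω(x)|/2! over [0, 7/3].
98/9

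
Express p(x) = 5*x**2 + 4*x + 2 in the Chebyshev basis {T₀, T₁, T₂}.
(9/2)T₀ + (4)T₁ + (5/2)T₂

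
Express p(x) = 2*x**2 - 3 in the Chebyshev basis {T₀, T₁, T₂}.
(-2)T₀ + T₂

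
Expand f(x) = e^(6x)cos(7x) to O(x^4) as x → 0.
1 + 6*x - 13*x**2/2 - 111*x**3 + O(x**4)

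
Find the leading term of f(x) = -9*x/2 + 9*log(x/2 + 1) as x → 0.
-9*x**2/8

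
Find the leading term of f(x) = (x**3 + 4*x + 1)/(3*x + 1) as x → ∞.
x**2/3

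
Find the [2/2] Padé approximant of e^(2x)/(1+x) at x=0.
(2*x**2/3 + x + 1)/(1 - x**2/3)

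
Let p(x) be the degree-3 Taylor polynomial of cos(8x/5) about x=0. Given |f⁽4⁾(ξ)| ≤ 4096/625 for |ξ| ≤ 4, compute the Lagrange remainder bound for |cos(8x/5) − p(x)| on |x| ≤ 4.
131072/1875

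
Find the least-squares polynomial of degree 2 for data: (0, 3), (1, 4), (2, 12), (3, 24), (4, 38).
87/35 + (3/7)x + (15/7)x²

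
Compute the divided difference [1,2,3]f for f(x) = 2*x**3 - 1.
12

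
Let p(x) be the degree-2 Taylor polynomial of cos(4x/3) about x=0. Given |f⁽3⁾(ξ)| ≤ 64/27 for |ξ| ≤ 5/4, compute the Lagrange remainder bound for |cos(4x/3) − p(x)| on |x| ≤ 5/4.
125/162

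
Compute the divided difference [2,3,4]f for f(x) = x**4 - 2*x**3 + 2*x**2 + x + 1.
39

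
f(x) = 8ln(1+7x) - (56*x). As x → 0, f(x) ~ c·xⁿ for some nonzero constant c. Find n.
2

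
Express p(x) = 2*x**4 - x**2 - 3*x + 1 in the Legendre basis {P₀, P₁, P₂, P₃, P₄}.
(16/15)P₀ + (-3)P₁ + (10/21)P₂ + (16/35)P₄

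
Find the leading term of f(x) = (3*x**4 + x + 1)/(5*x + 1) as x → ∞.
3*x**3/5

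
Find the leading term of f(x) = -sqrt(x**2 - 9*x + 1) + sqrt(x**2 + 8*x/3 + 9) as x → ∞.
35/6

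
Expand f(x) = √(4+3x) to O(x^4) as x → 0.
2 + 3*x/4 - 9*x**2/64 + 27*x**3/512 + O(x**4)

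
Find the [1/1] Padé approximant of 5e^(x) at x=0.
(5*x/2 + 5)/(1 - x/2)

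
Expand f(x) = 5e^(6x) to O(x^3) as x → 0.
5 + 30*x + 90*x**2 + O(x**3)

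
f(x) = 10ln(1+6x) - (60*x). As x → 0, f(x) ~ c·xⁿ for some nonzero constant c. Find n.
2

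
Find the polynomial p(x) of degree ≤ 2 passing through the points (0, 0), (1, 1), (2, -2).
-2*x**2 + 3*x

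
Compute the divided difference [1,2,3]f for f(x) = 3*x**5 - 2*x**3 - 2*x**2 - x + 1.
256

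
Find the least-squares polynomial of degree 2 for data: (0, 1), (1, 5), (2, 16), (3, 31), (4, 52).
29/35 + (68/35)x + (19/7)x²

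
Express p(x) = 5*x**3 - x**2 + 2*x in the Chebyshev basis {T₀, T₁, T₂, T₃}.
(-1/2)T₀ + (23/4)T₁ + (-1/2)T₂ + (5/4)T₃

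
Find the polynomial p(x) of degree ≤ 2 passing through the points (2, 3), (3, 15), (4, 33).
3*x**2 - 3*x - 3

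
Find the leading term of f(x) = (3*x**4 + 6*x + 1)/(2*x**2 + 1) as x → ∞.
3*x**2/2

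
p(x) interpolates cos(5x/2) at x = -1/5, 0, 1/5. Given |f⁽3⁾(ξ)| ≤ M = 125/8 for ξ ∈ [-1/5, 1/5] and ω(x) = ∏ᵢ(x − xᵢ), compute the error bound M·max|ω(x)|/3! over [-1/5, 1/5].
sqrt(3)/216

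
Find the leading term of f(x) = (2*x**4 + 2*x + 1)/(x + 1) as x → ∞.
2*x**3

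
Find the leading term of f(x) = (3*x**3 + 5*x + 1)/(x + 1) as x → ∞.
3*x**2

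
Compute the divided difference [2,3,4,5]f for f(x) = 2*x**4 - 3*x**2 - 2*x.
28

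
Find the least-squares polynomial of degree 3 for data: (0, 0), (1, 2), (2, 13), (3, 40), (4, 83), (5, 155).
-17/126 + (-103/756)x + (401/252)x² + (25/27)x³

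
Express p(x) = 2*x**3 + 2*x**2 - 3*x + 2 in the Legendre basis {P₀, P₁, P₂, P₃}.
(8/3)P₀ + (-9/5)P₁ + (4/3)P₂ + (4/5)P₃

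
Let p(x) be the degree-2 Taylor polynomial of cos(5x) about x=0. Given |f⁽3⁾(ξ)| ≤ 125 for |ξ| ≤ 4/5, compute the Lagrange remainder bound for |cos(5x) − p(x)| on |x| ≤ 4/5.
32/3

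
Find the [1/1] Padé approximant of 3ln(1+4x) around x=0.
12*x/(2*x + 1)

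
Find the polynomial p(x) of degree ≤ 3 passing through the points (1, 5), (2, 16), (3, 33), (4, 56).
3*x**2 + 2*x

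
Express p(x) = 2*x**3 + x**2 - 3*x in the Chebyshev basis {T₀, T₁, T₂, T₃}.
(1/2)T₀ + (-3/2)T₁ + (1/2)T₂ + (1/2)T₃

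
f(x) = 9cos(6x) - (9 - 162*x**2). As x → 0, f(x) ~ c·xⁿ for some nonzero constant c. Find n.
4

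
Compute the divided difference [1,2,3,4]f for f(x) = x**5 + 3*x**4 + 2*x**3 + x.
97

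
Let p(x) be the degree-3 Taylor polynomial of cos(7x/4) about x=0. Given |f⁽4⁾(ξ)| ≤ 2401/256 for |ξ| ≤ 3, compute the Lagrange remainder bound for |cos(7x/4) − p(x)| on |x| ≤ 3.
64827/2048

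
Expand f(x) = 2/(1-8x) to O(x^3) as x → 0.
2 + 16*x + 128*x**2 + O(x**3)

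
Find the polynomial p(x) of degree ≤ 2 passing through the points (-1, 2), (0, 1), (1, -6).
-3*x**2 - 4*x + 1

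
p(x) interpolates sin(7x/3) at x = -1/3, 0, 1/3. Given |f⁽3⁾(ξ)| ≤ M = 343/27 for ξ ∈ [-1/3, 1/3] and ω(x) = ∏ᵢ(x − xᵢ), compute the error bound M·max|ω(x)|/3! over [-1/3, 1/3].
343*sqrt(3)/19683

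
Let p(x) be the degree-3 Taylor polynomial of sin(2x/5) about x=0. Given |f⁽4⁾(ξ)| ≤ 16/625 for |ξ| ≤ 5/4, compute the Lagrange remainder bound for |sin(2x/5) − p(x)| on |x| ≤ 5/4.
1/384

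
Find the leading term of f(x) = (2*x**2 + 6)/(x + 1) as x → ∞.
2*x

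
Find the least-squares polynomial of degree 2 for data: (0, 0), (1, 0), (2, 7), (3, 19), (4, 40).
4/35 + (-247/70)x + (47/14)x²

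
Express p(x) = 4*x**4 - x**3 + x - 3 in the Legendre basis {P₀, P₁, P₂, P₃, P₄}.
(-11/5)P₀ + (2/5)P₁ + (16/7)P₂ + (-2/5)P₃ + (32/35)P₄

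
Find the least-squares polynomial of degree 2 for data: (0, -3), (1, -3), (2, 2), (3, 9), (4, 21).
-108/35 + (-10/7)x + (13/7)x²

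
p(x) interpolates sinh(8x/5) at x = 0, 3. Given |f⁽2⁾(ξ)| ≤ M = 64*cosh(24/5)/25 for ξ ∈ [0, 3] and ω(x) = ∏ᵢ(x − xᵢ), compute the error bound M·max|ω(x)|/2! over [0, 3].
72*cosh(24/5)/25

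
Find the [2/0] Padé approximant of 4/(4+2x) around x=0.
x**2/4 - x/2 + 1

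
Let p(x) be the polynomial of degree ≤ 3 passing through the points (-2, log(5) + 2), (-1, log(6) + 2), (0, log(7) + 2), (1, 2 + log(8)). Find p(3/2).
2 + log(384*2**(7/8)*3**(5/16)*5**(11/16)*7**(13/16)/1715)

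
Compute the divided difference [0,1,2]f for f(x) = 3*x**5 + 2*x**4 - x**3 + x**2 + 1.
57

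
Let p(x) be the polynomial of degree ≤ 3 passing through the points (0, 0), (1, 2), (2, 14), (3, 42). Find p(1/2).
1/8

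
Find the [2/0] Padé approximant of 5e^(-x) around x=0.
5*x**2/2 - 5*x + 5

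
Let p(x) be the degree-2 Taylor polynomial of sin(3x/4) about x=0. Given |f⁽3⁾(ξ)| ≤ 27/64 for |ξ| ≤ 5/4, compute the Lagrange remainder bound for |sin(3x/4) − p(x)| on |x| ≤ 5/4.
1125/8192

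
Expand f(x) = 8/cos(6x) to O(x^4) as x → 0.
8 + 144*x**2 + O(x**4)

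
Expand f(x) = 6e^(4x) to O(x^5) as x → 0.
6 + 24*x + 48*x**2 + 64*x**3 + 64*x**4 + O(x**5)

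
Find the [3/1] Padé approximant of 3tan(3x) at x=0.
27*x**3 + 9*x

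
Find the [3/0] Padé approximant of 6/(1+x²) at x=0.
6 - 6*x**2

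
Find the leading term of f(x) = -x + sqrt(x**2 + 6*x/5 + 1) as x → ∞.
3/5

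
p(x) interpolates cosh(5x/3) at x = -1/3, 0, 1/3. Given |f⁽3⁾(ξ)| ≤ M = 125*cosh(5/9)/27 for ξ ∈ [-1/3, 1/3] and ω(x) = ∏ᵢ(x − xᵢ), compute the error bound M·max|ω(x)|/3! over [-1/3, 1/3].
125*sqrt(3)*cosh(5/9)/19683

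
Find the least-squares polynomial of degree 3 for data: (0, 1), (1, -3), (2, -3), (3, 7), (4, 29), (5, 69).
65/63 + (-967/189)x + (2/9)x² + (19/27)x³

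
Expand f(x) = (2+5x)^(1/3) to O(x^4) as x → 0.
2**(1/3) + 5*2**(1/3)*x/6 - 25*2**(1/3)*x**2/36 + 625*2**(1/3)*x**3/648 + O(x**4)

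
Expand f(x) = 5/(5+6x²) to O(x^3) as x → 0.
1 - 6*x**2/5 + O(x**3)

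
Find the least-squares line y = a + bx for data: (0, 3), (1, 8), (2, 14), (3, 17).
a = 33/10, b = 24/5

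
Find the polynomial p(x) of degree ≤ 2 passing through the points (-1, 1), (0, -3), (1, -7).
-4*x - 3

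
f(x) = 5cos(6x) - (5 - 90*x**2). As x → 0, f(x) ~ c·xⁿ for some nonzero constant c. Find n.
4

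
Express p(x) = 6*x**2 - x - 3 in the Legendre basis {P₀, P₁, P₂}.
-P₀ - P₁ + (4)P₂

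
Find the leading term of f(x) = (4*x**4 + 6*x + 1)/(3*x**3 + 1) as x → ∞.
4*x/3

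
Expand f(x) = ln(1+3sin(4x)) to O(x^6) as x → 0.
12*x - 72*x**2 + 544*x**3 - 4800*x**4 + 45184*x**5 + O(x**6)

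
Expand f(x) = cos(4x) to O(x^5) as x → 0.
1 - 8*x**2 + 32*x**4/3 + O(x**5)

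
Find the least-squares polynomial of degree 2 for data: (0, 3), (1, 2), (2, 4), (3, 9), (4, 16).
102/35 + (-149/70)x + (19/14)x²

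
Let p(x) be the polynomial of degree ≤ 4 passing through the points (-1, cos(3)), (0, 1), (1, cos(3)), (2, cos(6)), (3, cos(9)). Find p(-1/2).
-5*cos(9)/128 + 7*cos(6)/32 - 35*cos(3)/128 + 35/32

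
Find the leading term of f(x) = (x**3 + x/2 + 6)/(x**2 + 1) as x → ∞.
x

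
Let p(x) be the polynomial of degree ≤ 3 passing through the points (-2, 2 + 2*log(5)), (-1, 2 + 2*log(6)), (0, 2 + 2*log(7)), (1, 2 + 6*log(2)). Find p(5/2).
2 + log(3101843146481947279097856*2**(1/4)*3**(7/8)*5**(5/8)*7**(3/8)/598691348064270045003125)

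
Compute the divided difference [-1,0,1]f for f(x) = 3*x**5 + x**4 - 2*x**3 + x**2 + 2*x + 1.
2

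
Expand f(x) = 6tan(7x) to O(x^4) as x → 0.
42*x + 686*x**3 + O(x**4)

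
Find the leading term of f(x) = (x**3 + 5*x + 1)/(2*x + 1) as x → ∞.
x**2/2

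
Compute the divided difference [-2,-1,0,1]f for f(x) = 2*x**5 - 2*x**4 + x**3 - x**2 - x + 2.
15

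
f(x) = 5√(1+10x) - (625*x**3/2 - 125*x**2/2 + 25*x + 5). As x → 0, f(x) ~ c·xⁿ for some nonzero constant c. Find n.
4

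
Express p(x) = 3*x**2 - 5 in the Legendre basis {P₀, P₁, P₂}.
(-4)P₀ + (2)P₂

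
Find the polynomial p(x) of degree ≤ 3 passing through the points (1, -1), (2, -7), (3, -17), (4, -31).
1 - 2*x**2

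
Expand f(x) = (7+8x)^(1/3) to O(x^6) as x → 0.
7**(1/3) + 8*7**(1/3)*x/21 - 64*7**(1/3)*x**2/441 + 2560*7**(1/3)*x**3/27783 - 40960*7**(1/3)*x**4/583443 + 720896*7**(1/3)*x**5/12252303 + O(x**6)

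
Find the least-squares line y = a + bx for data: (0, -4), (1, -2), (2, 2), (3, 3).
a = -4, b = 5/2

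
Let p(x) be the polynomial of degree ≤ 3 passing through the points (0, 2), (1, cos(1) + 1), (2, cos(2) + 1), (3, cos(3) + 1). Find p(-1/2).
-35*cos(1)/16 + 21*cos(2)/16 - 5*cos(3)/16 + 51/16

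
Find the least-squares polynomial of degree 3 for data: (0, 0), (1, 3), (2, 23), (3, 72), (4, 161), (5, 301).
5/126 + (-1595/756)x + (193/63)x² + (203/108)x³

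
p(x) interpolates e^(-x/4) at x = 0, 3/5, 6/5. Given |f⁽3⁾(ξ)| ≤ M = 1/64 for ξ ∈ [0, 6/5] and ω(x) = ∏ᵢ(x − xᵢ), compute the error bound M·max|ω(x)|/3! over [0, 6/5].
sqrt(3)/8000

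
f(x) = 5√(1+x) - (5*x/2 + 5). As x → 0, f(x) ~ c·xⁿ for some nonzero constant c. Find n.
2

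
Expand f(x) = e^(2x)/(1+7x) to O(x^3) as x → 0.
1 - 5*x + 37*x**2 + O(x**3)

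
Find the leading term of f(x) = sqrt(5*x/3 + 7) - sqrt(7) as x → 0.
5*sqrt(7)*x/42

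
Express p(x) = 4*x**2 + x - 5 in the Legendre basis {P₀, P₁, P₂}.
(-11/3)P₀ + P₁ + (8/3)P₂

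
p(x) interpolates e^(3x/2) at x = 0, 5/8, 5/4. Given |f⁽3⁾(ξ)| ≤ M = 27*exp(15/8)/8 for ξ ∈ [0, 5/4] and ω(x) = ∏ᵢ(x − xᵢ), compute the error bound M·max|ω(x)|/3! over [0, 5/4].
125*sqrt(3)*exp(15/8)/4096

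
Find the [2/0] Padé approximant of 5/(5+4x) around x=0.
16*x**2/25 - 4*x/5 + 1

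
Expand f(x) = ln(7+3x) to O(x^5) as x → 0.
log(7) + 3*x/7 - 9*x**2/98 + 9*x**3/343 - 81*x**4/9604 + O(x**5)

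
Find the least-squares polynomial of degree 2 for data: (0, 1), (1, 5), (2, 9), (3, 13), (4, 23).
53/35 + (62/35)x + (6/7)x²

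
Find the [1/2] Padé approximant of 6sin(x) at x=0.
6*x/(x**2/6 + 1)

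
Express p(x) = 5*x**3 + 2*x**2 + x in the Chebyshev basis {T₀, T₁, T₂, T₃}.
T₀ + (19/4)T₁ + T₂ + (5/4)T₃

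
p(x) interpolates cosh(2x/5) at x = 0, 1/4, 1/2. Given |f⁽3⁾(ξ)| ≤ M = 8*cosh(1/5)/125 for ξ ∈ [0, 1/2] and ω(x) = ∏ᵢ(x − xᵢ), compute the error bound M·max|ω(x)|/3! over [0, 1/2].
sqrt(3)*cosh(1/5)/27000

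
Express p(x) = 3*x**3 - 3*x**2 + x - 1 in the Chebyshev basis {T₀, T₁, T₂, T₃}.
(-5/2)T₀ + (13/4)T₁ + (-3/2)T₂ + (3/4)T₃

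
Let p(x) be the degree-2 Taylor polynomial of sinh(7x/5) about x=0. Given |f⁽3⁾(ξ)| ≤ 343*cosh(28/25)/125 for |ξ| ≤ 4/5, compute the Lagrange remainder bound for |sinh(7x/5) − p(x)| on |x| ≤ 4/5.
10976*cosh(28/25)/46875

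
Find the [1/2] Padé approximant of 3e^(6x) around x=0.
(6*x + 3)/(6*x**2 - 4*x + 1)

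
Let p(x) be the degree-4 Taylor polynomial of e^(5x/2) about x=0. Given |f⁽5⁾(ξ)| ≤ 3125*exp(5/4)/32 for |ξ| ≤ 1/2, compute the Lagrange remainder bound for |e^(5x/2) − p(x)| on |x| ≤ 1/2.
625*exp(5/4)/24576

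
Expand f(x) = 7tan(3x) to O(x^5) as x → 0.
21*x + 63*x**3 + O(x**5)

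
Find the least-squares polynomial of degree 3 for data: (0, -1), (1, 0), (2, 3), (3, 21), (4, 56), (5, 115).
-13/18 + (-545/756)x + (-149/252)x² + (29/27)x³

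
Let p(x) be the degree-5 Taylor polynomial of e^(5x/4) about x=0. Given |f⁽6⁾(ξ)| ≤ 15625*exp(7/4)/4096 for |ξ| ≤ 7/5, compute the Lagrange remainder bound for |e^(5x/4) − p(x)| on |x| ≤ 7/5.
117649*exp(7/4)/2949120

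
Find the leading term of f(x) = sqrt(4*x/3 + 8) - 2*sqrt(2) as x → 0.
sqrt(2)*x/6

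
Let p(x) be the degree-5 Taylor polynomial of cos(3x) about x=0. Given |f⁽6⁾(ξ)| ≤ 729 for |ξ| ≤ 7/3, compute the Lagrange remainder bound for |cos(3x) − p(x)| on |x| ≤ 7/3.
117649/720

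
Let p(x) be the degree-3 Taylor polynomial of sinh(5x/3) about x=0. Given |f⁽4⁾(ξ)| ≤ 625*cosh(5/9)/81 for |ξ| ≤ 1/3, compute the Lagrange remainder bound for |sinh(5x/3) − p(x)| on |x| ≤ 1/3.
625*cosh(5/9)/157464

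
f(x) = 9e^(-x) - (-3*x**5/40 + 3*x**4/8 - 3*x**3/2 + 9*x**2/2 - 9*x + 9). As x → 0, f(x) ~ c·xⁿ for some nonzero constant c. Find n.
6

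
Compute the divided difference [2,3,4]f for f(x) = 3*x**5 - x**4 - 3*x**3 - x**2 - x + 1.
772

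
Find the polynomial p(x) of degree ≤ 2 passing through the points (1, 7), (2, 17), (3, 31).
2*x**2 + 4*x + 1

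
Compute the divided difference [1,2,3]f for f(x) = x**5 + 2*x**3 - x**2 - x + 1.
101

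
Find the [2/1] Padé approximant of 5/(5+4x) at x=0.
1/(4*x/5 + 1)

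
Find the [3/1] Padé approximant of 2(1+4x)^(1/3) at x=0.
(-128*x**3/81 + 32*x**2/9 + 8*x + 2)/(8*x/3 + 1)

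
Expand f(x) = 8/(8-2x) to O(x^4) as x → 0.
1 + x/4 + x**2/16 + x**3/64 + O(x**4)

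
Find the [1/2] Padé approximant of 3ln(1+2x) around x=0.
6*x/(-x**2/3 + x + 1)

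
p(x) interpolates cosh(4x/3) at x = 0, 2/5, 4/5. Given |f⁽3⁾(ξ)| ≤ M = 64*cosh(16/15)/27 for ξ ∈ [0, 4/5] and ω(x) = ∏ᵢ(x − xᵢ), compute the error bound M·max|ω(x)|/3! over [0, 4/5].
512*sqrt(3)*cosh(16/15)/91125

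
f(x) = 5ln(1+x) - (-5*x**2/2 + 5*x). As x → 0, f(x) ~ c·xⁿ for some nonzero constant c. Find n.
3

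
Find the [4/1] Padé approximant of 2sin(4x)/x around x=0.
256*x**4/15 - 64*x**2/3 + 8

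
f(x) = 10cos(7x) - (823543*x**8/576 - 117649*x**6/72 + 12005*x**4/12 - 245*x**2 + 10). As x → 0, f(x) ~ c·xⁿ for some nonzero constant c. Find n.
10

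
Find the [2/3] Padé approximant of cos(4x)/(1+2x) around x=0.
(1 - 20*x**2/3)/(8*x**3/3 + 4*x**2/3 + 2*x + 1)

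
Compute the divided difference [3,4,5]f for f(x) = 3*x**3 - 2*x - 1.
36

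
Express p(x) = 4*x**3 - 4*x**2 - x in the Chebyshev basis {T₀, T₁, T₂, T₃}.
(-2)T₀ + (2)T₁ + (-2)T₂ + T₃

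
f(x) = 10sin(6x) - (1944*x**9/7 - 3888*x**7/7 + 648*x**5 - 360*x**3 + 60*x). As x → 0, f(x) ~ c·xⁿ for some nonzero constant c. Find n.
11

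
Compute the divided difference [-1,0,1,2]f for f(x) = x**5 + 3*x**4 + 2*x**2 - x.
11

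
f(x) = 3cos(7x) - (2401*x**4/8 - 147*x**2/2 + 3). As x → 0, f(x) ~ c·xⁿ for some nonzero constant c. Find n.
6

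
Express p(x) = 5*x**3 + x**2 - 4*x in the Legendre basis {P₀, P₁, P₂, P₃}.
(1/3)P₀ - P₁ + (2/3)P₂ + (2)P₃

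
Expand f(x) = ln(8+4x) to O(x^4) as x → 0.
log(8) + x/2 - x**2/8 + x**3/24 + O(x**4)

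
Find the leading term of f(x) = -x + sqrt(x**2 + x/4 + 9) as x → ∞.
1/8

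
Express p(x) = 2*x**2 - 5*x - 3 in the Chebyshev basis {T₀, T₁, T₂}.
(-2)T₀ + (-5)T₁ + T₂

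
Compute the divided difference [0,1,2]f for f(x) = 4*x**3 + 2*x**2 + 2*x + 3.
14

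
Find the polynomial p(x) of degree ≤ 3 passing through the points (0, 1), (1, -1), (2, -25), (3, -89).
-3*x**3 - 2*x**2 + 3*x + 1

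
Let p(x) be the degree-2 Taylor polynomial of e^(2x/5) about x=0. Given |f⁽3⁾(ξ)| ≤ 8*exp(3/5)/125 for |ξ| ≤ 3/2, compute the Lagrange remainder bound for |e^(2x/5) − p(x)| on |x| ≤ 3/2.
9*exp(3/5)/250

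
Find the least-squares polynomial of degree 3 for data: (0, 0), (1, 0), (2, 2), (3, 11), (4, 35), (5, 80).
-1/18 + (1387/756)x + (-337/126)x² + (119/108)x³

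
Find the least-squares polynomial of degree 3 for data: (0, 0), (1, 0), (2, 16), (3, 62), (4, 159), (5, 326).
-3/14 + (23/84)x + (-17/7)x² + (37/12)x³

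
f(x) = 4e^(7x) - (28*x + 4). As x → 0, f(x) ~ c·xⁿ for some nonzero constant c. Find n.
2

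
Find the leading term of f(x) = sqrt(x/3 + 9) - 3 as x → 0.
x/18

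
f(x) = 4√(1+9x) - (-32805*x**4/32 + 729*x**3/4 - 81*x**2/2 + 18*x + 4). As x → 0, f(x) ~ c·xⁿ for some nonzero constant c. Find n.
5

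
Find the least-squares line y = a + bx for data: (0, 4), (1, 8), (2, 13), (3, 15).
a = 43/10, b = 19/5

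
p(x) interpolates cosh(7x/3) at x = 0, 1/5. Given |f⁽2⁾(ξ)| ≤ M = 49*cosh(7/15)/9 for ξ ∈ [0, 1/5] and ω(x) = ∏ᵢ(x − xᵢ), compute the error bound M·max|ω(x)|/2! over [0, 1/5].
49*cosh(7/15)/1800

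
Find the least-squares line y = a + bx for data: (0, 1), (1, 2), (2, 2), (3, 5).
a = 7/10, b = 6/5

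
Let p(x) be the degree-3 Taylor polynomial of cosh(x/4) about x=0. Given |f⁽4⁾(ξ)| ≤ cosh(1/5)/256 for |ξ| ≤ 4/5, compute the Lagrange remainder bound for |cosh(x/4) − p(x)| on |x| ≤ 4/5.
cosh(1/5)/15000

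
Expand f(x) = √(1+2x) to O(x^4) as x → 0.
1 + x - x**2/2 + x**3/2 + O(x**4)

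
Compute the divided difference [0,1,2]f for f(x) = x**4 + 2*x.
7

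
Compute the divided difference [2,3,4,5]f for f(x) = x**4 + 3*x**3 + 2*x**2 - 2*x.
17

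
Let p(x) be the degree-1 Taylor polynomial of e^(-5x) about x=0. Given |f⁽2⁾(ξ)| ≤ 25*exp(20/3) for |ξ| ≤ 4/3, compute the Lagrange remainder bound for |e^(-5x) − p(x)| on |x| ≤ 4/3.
200*exp(20/3)/9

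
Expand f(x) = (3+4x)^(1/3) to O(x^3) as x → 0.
3**(1/3) + 4*3**(1/3)*x/9 - 16*3**(1/3)*x**2/81 + O(x**3)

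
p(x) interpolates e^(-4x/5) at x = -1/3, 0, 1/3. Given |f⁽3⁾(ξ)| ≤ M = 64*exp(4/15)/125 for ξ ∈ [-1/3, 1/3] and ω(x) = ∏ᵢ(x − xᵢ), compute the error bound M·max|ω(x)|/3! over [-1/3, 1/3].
64*sqrt(3)*exp(4/15)/91125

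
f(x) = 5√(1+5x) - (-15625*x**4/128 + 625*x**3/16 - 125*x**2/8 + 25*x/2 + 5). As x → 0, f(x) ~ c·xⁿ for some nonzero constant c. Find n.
5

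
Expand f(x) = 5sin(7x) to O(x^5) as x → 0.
35*x - 1715*x**3/6 + O(x**5)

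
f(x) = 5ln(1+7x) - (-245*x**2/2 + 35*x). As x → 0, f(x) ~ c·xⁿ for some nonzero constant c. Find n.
3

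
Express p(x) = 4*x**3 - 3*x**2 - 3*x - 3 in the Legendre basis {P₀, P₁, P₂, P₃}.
(-4)P₀ + (-3/5)P₁ + (-2)P₂ + (8/5)P₃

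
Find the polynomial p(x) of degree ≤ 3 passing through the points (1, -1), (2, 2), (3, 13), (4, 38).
x**3 - 2*x**2 + 2*x - 2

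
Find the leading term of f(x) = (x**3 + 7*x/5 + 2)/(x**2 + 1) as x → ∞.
x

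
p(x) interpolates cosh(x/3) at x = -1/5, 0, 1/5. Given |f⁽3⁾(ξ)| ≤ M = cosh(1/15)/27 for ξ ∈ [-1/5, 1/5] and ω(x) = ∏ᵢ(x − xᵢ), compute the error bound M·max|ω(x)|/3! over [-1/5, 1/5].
sqrt(3)*cosh(1/15)/91125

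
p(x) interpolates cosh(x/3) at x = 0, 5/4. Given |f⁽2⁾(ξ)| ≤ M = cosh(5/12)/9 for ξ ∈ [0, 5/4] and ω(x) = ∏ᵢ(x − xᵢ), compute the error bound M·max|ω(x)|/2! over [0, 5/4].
25*cosh(5/12)/1152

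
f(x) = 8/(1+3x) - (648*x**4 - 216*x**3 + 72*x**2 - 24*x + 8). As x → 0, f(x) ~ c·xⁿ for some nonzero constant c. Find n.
5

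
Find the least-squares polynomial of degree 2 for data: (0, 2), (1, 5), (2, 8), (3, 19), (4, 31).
81/35 + (-8/35)x + (13/7)x²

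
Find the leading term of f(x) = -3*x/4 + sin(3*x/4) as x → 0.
-9*x**3/128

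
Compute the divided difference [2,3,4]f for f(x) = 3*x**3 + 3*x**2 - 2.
30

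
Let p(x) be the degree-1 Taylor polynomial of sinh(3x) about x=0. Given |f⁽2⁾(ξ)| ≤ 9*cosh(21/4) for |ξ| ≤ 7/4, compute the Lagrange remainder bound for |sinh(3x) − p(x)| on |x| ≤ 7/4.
441*cosh(21/4)/32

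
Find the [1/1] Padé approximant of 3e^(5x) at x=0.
(15*x/2 + 3)/(1 - 5*x/2)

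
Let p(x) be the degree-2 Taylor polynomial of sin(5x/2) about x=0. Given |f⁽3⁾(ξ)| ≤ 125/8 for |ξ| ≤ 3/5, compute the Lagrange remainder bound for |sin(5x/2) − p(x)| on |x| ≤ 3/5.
9/16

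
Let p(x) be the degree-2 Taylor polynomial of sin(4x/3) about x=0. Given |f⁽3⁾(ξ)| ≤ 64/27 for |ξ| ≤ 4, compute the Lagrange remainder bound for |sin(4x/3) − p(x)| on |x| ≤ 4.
2048/81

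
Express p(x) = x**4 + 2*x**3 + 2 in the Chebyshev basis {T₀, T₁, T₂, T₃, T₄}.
(19/8)T₀ + (3/2)T₁ + (1/2)T₂ + (1/2)T₃ + (1/8)T₄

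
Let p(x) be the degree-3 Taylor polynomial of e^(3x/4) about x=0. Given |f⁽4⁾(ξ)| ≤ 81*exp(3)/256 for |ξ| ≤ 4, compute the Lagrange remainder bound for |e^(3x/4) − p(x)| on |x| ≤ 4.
27*exp(3)/8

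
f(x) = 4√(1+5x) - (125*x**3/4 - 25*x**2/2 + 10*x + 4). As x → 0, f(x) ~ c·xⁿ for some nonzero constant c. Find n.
4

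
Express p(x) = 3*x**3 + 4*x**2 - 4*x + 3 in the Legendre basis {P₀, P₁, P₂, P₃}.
(13/3)P₀ + (-11/5)P₁ + (8/3)P₂ + (6/5)P₃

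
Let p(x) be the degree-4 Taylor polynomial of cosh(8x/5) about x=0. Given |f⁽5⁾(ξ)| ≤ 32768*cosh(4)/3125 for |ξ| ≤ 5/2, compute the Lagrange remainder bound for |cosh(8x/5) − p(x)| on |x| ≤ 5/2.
128*cosh(4)/15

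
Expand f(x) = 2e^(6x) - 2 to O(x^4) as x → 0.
12*x + 36*x**2 + 72*x**3 + O(x**4)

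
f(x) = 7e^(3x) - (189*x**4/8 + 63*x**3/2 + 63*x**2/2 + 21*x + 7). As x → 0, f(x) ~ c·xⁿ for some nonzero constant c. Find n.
5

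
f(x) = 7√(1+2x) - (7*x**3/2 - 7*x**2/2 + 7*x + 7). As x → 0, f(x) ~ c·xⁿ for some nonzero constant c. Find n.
4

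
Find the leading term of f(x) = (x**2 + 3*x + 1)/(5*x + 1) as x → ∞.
x/5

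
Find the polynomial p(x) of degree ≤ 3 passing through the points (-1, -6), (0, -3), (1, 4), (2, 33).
3*x**3 + 2*x**2 + 2*x - 3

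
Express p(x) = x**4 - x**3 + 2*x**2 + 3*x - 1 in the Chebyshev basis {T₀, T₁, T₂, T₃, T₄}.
(3/8)T₀ + (9/4)T₁ + (3/2)T₂ + (-1/4)T₃ + (1/8)T₄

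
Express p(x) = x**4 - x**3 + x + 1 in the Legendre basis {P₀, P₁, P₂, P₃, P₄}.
(6/5)P₀ + (2/5)P₁ + (4/7)P₂ + (-2/5)P₃ + (8/35)P₄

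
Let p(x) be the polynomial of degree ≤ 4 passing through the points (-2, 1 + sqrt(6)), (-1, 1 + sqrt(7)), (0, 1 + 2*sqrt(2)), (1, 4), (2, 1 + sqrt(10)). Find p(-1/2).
-5*sqrt(6)/128 + 3*sqrt(10)/128 + 17/32 + 15*sqrt(7)/32 + 45*sqrt(2)/32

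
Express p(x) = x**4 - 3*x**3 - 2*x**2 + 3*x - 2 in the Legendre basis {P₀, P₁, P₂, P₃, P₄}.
(-37/15)P₀ + (6/5)P₁ + (-16/21)P₂ + (-6/5)P₃ + (8/35)P₄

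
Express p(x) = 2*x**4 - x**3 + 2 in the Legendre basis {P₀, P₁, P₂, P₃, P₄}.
(12/5)P₀ + (-3/5)P₁ + (8/7)P₂ + (-2/5)P₃ + (16/35)P₄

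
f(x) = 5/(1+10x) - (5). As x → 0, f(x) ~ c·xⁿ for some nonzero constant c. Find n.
1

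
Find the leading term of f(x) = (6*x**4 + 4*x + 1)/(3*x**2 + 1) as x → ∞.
2*x**2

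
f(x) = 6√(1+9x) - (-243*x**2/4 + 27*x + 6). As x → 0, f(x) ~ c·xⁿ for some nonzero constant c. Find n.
3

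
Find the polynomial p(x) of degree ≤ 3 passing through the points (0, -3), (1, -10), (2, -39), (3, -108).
-3*x**3 - 2*x**2 - 2*x - 3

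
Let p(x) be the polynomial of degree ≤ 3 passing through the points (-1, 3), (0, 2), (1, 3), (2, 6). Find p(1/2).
9/4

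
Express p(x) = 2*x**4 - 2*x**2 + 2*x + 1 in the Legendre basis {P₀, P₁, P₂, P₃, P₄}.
(11/15)P₀ + (2)P₁ + (-4/21)P₂ + (16/35)P₄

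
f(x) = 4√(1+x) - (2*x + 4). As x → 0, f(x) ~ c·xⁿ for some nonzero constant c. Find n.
2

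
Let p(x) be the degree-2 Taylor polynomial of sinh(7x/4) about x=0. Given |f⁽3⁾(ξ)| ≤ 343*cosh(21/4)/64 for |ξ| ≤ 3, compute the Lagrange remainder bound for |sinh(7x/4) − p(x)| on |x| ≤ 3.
3087*cosh(21/4)/128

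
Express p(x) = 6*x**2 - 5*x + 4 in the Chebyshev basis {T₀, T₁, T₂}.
(7)T₀ + (-5)T₁ + (3)T₂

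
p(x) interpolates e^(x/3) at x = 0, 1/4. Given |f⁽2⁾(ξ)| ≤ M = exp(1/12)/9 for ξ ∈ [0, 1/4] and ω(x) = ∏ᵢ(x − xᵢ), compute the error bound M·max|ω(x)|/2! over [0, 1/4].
exp(1/12)/1152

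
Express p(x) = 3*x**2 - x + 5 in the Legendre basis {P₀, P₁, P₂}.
(6)P₀ - P₁ + (2)P₂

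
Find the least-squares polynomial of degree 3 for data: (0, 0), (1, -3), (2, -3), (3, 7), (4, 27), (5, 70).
-17/126 + (-1615/756)x + (-355/252)x² + (25/27)x³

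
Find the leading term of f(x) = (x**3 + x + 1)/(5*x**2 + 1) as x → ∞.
x/5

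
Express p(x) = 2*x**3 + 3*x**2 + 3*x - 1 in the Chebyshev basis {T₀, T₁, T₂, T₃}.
(1/2)T₀ + (9/2)T₁ + (3/2)T₂ + (1/2)T₃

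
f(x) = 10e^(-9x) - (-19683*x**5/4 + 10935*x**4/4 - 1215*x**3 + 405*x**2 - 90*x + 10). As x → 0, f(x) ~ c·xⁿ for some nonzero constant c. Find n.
6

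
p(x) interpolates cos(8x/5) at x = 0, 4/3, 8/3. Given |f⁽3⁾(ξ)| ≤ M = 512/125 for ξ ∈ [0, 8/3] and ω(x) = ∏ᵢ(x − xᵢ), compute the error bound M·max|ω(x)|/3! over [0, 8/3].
32768*sqrt(3)/91125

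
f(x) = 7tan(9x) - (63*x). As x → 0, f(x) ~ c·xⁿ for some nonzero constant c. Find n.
3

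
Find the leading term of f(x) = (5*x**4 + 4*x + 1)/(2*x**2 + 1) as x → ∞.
5*x**2/2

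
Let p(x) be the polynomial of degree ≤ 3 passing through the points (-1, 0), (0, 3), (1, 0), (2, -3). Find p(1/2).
15/8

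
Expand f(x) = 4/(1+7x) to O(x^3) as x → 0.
4 - 28*x + 196*x**2 + O(x**3)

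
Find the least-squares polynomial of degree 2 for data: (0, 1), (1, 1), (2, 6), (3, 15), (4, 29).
34/35 + (-15/7)x + (16/7)x²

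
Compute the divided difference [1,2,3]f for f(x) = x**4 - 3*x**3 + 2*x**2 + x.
9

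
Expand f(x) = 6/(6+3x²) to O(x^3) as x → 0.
1 - x**2/2 + O(x**3)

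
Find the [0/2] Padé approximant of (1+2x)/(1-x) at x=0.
1/(6*x**2 - 3*x + 1)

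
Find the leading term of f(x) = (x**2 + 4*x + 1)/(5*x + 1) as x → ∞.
x/5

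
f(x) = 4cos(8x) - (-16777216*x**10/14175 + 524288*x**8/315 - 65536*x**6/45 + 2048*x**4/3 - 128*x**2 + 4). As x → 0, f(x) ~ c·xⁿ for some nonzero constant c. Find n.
12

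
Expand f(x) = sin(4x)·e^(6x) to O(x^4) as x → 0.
4*x + 24*x**2 + 184*x**3/3 + O(x**4)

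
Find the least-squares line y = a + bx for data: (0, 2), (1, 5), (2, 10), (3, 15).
a = 7/5, b = 22/5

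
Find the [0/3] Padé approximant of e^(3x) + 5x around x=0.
1/(-889*x**3/2 + 119*x**2/2 - 8*x + 1)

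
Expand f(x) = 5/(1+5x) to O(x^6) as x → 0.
5 - 25*x + 125*x**2 - 625*x**3 + 3125*x**4 - 15625*x**5 + O(x**6)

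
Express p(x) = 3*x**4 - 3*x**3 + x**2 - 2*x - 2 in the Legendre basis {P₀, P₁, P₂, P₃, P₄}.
(-16/15)P₀ + (-19/5)P₁ + (50/21)P₂ + (-6/5)P₃ + (24/35)P₄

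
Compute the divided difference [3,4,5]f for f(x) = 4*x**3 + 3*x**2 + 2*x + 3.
51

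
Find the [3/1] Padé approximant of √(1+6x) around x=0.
(-27*x**3/8 + 27*x**2/4 + 27*x/4 + 1)/(15*x/4 + 1)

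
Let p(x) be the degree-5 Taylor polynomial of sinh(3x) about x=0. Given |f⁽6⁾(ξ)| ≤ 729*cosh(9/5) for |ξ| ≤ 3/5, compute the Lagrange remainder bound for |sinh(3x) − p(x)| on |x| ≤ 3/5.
59049*cosh(9/5)/1250000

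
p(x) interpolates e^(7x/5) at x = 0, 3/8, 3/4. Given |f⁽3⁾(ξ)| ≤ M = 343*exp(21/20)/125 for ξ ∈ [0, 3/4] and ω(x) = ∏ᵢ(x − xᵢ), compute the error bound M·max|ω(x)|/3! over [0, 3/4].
343*sqrt(3)*exp(21/20)/64000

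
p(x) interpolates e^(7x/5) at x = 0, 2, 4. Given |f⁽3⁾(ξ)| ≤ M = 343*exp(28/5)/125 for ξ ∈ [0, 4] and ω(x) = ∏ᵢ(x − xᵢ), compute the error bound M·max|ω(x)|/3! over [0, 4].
2744*sqrt(3)*exp(28/5)/3375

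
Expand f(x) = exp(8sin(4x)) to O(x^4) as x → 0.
1 + 32*x + 512*x**2 + 5376*x**3 + O(x**4)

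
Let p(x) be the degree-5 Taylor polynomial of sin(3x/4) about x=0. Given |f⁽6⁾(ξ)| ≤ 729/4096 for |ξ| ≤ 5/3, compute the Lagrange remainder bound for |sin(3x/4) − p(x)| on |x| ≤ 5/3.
3125/589824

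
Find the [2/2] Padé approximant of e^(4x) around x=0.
(4*x**2/3 + 2*x + 1)/(4*x**2/3 - 2*x + 1)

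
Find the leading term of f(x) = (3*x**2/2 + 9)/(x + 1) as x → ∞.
3*x/2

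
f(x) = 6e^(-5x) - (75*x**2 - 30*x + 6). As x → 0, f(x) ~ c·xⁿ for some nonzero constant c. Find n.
3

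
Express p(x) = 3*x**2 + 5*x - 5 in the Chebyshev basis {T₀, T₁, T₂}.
(-7/2)T₀ + (5)T₁ + (3/2)T₂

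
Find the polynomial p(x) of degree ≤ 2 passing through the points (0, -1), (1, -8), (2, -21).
-3*x**2 - 4*x - 1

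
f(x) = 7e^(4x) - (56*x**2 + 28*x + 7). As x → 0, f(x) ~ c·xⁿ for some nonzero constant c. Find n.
3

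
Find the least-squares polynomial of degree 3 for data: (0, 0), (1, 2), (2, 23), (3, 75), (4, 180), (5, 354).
-13/63 + (116/189)x + (-37/63)x² + (79/27)x³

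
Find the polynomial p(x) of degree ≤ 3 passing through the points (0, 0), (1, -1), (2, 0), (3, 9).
x**3 - 2*x**2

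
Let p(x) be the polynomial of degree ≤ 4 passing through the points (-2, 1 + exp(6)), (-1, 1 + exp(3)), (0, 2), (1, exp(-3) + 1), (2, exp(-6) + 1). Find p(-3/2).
(-5 + 28*exp(3) + (58 + 140*exp(3) + 35*exp(6))*exp(6))*exp(-6)/128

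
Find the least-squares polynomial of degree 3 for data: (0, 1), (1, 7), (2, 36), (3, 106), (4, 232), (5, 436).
113/126 + (745/756)x + (601/252)x² + (80/27)x³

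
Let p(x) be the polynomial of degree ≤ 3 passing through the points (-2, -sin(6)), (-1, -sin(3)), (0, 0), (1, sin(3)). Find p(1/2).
-sin(6)/16 + 5*sin(3)/8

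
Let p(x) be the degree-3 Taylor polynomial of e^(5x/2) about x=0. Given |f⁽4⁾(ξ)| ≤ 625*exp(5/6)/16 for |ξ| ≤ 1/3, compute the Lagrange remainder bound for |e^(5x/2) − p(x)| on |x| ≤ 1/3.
625*exp(5/6)/31104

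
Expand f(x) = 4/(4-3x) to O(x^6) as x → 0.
1 + 3*x/4 + 9*x**2/16 + 27*x**3/64 + 81*x**4/256 + 243*x**5/1024 + O(x**6)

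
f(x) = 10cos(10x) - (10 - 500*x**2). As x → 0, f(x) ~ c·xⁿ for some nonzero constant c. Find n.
4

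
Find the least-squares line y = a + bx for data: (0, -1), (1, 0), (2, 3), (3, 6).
a = -8/5, b = 12/5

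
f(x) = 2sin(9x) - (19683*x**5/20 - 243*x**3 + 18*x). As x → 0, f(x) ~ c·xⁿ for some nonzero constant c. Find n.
7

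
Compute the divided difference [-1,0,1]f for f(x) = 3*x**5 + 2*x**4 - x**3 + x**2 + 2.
3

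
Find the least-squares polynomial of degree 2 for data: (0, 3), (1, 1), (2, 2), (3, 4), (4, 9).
103/35 + (-39/14)x + (15/14)x²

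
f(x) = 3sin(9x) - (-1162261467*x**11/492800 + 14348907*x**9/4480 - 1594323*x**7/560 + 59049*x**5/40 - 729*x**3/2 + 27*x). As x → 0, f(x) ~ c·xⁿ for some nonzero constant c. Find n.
13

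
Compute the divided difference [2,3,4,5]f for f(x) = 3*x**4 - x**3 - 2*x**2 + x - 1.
41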